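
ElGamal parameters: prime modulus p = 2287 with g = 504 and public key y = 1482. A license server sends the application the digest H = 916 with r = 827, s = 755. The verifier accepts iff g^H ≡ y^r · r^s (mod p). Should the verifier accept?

Left side g^H mod p:
504^2 = 254016 ≡ 159
504^4 ≡ 159^2 = 25281 ≡ 124
504^8 ≡ 124^2 = 15376 ≡ 1654
504^16 ≡ 1654^2 = 2735716 ≡ 464
504^32 ≡ 464^2 = 215296 ≡ 318
504^64 ≡ 318^2 = 101124 ≡ 496
504^128 ≡ 496^2 = 246016 ≡ 1307
504^256 ≡ 1307^2 = 1708249 ≡ 2147
504^512 ≡ 2147^2 = 4609609 ≡ 1304
916 = 512 + 256 + 128 + 16 + 4, so 504^916 ≡ 1304·2147·1307·464·124 ≡ 699 (mod 2287)
Right side y^r · r^s mod p:
1482^2 = 2196324 ≡ 804
1482^4 ≡ 804^2 = 646416 ≡ 1482
1482^8 ≡ 1482^2 = 2196324 ≡ 804
1482^16 ≡ 804^2 = 646416 ≡ 1482
1482^32 ≡ 1482^2 = 2196324 ≡ 804
1482^64 ≡ 804^2 = 646416 ≡ 1482
1482^128 ≡ 1482^2 = 2196324 ≡ 804
1482^256 ≡ 804^2 = 646416 ≡ 1482
1482^512 ≡ 1482^2 = 2196324 ≡ 804
827 = 512 + 256 + 32 + 16 + 8 + 2 + 1, so 1482^827 ≡ 804·1482·804·1482·804·804·1482 ≡ 804 (mod 2287)
827^2 = 683929 ≡ 116
827^4 ≡ 116^2 = 13456 ≡ 2021
827^8 ≡ 2021^2 = 4084441 ≡ 2146
827^16 ≡ 2146^2 = 4605316 ≡ 1585
827^32 ≡ 1585^2 = 2512225 ≡ 1099
827^64 ≡ 1099^2 = 1207801 ≡ 265
827^128 ≡ 265^2 = 70225 ≡ 1615
827^256 ≡ 1615^2 = 2608225 ≡ 1045
827^512 ≡ 1045^2 = 1092025 ≡ 1126
755 = 512 + 128 + 64 + 32 + 16 + 2 + 1, so 827^755 ≡ 1126·1615·265·1099·1585·116·827 ≡ 2194 (mod 2287)
804·2194 = 1763976 ≡ 699 (mod 2287)
699 ≡ 699 (mod 2287), so the signature is genuine.

accept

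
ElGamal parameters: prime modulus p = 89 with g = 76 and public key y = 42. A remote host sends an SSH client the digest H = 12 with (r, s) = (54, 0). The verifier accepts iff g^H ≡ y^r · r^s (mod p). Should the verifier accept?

Left side g^H mod p:
Squares mod 89: 76^1≡76, 76^2≡80, 76^4≡81, 76^8≡64
12 = 8 + 4, so 76^12 ≡ 64·81 ≡ 22 (mod 89)
Right side y^r · r^s mod p:
Squares mod 89: 42^1≡42, 42^2≡73, 42^4≡78, 42^8≡32, 42^16≡45, 42^32≡67
54 = 32 + 16 + 4 + 2, so 42^54 ≡ 67·45·78·73 ≡ 22 (mod 89)
54^0 mod 89 = 1
22·1 = 22 ≡ 22 (mod 89)
22 ≡ 22 (mod 89), so the signature is genuine.

accept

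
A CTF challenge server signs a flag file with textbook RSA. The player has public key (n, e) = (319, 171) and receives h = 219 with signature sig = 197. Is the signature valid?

valid

sig^2 ≡ 197^2 = 38809 ≡ 210
sig^4 ≡ 210^2 = 44100 ≡ 78
sig^8 ≡ 78^2 = 6084 ≡ 23
sig^16 ≡ 23^2 = 529 ≡ 210
sig^32 ≡ 210^2 = 44100 ≡ 78
sig^64 ≡ 78^2 = 6084 ≡ 23
sig^128 ≡ 23^2 = 529 ≡ 210
171 = 128 + 32 + 8 + 2 + 1, so sig^171 ≡ 210·78·23·210·197 ≡ 219 (mod 319)
219 = h, so the signature checks out.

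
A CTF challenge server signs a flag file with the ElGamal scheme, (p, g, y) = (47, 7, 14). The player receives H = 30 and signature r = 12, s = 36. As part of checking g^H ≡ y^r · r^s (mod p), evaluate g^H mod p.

9

7^2 = 49 ≡ 2
7^4 ≡ 2^2 = 4
7^8 ≡ 4^2 = 16
7^16 ≡ 16^2 = 256 ≡ 21
30 = 16 + 8 + 4 + 2, so 7^30 ≡ 21·16·4·2 ≡ 9 (mod 47)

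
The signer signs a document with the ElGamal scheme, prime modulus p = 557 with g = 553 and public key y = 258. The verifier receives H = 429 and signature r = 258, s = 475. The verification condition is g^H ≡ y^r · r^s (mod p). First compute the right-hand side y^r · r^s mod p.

258^2 = 66564 ≡ 281
258^4 ≡ 281^2 = 78961 ≡ 424
258^8 ≡ 424^2 = 179776 ≡ 422
258^16 ≡ 422^2 = 178084 ≡ 401
258^32 ≡ 401^2 = 160801 ≡ 385
258^64 ≡ 385^2 = 148225 ≡ 63
258^128 ≡ 63^2 = 3969 ≡ 70
258^256 ≡ 70^2 = 4900 ≡ 444
258 = 256 + 2, so 258^258 ≡ 444·281 ≡ 553 (mod 557)
258^2 = 66564 ≡ 281
258^4 ≡ 281^2 = 78961 ≡ 424
258^8 ≡ 424^2 = 179776 ≡ 422
258^16 ≡ 422^2 = 178084 ≡ 401
258^32 ≡ 401^2 = 160801 ≡ 385
258^64 ≡ 385^2 = 148225 ≡ 63
258^128 ≡ 63^2 = 3969 ≡ 70
258^256 ≡ 70^2 = 4900 ≡ 444
475 = 256 + 128 + 64 + 16 + 8 + 2 + 1, so 258^475 ≡ 444·70·63·401·422·281·258 ≡ 463 (mod 557)
y^r · r^s ≡ 553·463 = 256039 ≡ 376 (mod 557)

376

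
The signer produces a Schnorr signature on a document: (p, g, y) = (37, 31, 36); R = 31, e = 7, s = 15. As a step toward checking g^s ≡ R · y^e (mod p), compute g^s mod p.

Squares mod 37: 31^1≡31, 31^2≡36, 31^4≡1, 31^8≡1
15 = 8 + 4 + 2 + 1, so 31^15 ≡ 1·1·36·31 ≡ 6 (mod 37)

6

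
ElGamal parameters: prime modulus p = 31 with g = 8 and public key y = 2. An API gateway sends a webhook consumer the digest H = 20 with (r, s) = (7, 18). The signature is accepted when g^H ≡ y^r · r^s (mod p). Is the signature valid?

invalid

Left side g^H mod p:
8^2 = 64 ≡ 2
8^4 ≡ 2^2 = 4
8^8 ≡ 4^2 = 16
8^16 ≡ 16^2 = 256 ≡ 8
20 = 16 + 4, so 8^20 ≡ 8·4 ≡ 1 (mod 31)
Right side y^r · r^s mod p:
2^2 = 4
2^4 ≡ 4^2 = 16
7 = 4 + 2 + 1, so 2^7 ≡ 16·4·2 ≡ 4 (mod 31)
7^2 = 49 ≡ 18
7^4 ≡ 18^2 = 324 ≡ 14
7^8 ≡ 14^2 = 196 ≡ 10
7^16 ≡ 10^2 = 100 ≡ 7
18 = 16 + 2, so 7^18 ≡ 7·18 ≡ 2 (mod 31)
4·2 = 8 ≡ 8 (mod 31)
1 ≠ 8, so verification fails.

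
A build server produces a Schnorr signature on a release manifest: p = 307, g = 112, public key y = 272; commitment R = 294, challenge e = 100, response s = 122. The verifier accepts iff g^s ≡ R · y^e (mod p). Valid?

g^s mod p:
112^2 = 12544 ≡ 264
112^4 ≡ 264^2 = 69696 ≡ 7
112^8 ≡ 7^2 = 49
112^16 ≡ 49^2 = 2401 ≡ 252
112^32 ≡ 252^2 = 63504 ≡ 262
112^64 ≡ 262^2 = 68644 ≡ 183
122 = 64 + 32 + 16 + 8 + 2, so 112^122 ≡ 183·262·252·49·264 ≡ 209 (mod 307)
R · y^e mod p:
272^2 = 73984 ≡ 304
272^4 ≡ 304^2 = 92416 ≡ 9
272^8 ≡ 9^2 = 81
272^16 ≡ 81^2 = 6561 ≡ 114
272^32 ≡ 114^2 = 12996 ≡ 102
272^64 ≡ 102^2 = 10404 ≡ 273
100 = 64 + 32 + 4, so 272^100 ≡ 273·102·9 ≡ 102 (mod 307)
294·102 = 29988 ≡ 209 (mod 307)
209 ≡ 209 (mod 307); signature holds.

yes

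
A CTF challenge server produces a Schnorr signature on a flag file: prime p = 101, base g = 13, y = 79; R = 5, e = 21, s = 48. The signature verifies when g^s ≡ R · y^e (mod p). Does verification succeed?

passes

g^s mod p:
Squares mod 101: 13^1≡13, 13^2≡68, 13^4≡79, 13^8≡80, 13^16≡37, 13^32≡56
48 = 32 + 16, so 13^48 ≡ 56·37 ≡ 52 (mod 101)
R · y^e mod p:
Squares mod 101: 79^1≡79, 79^2≡80, 79^4≡37, 79^8≡56, 79^16≡5
21 = 16 + 4 + 1, so 79^21 ≡ 5·37·79 ≡ 71 (mod 101)
5·71 = 355 ≡ 52 (mod 101)
52 ≡ 52 (mod 101); signature holds.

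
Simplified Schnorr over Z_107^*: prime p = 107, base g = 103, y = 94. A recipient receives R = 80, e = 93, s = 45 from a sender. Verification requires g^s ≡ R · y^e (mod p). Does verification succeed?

fails

g^s mod p:
103^2 = 10609 ≡ 16
103^4 ≡ 16^2 = 256 ≡ 42
103^8 ≡ 42^2 = 1764 ≡ 52
103^16 ≡ 52^2 = 2704 ≡ 29
103^32 ≡ 29^2 = 841 ≡ 92
45 = 32 + 8 + 4 + 1, so 103^45 ≡ 92·52·42·103 ≡ 72 (mod 107)
R · y^e mod p:
94^2 = 8836 ≡ 62
94^4 ≡ 62^2 = 3844 ≡ 99
94^8 ≡ 99^2 = 9801 ≡ 64
94^16 ≡ 64^2 = 4096 ≡ 30
94^32 ≡ 30^2 = 900 ≡ 44
94^64 ≡ 44^2 = 1936 ≡ 10
93 = 64 + 16 + 8 + 4 + 1, so 94^93 ≡ 10·30·64·99·94 ≡ 73 (mod 107)
80·73 = 5840 ≡ 62 (mod 107)
72 ≠ 62; the check fails.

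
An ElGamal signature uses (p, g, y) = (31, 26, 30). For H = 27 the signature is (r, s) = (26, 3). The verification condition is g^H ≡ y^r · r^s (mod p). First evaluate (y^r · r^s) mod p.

30

Squares mod 31: 30^1≡30, 30^2≡1, 30^4≡1, 30^8≡1, 30^16≡1
26 = 16 + 8 + 2, so 30^26 ≡ 1·1·1 ≡ 1 (mod 31)
Squares mod 31: 26^1≡26, 26^2≡25
3 = 2 + 1, so 26^3 ≡ 25·26 ≡ 30 (mod 31)
y^r · r^s ≡ 1·30 = 30 ≡ 30 (mod 31)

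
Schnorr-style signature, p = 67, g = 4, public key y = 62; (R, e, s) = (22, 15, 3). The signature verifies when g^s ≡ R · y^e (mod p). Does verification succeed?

fails

g^s mod p:
4^2 = 16
3 = 2 + 1, so 4^3 ≡ 16·4 ≡ 64 (mod 67)
R · y^e mod p:
62^2 = 3844 ≡ 25
62^4 ≡ 25^2 = 625 ≡ 22
62^8 ≡ 22^2 = 484 ≡ 15
15 = 8 + 4 + 2 + 1, so 62^15 ≡ 15·22·25·62 ≡ 22 (mod 67)
22·22 = 484 ≡ 15 (mod 67)
64 ≠ 15; the check fails.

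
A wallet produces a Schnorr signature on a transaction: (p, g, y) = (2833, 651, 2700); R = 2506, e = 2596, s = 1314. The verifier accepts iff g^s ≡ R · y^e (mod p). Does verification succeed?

fails

g^s mod p:
Squares mod 2833: 651^1≡651, 651^2≡1684, 651^4≡23, 651^8≡529, 651^16≡2207, 651^32≡922, 651^64≡184, 651^128≡2693, 651^256≡2602, 651^512≡2367, 651^1024≡1848
1314 = 1024 + 256 + 32 + 2, so 651^1314 ≡ 1848·2602·922·1684 ≡ 2297 (mod 2833)
R · y^e mod p:
Squares mod 2833: 2700^1≡2700, 2700^2≡691, 2700^4≡1537, 2700^8≡2480, 2700^16≡2790, 2700^32≡1849, 2700^64≡2203, 2700^128≡280, 2700^256≡1909, 2700^512≡1043, 2700^1024≡2810, 2700^2048≡529
2596 = 2048 + 512 + 32 + 4, so 2700^2596 ≡ 529·1043·1849·1537 ≡ 1301 (mod 2833)
2506·1301 = 3260306 ≡ 2356 (mod 2833)
2297 ≠ 2356; the check fails.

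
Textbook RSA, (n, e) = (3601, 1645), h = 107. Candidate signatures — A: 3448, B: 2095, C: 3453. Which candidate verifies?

Candidate A: Squares mod 3601: 3448^1≡3448, 3448^2≡1803, 3448^4≡2707, 3448^8≡3415, 3448^16≡2187, 3448^32≡841, 3448^64≡1485, 3448^128≡1413, 3448^256≡1615, 3448^512≡1101, 3448^1024≡2265; 1645 = 1024 + 512 + 64 + 32 + 8 + 4 + 1, so 3448^1645 ≡ 2265·1101·1485·841·3415·2707·3448 ≡ 107 (mod 3601)
  → matches h = 107
Candidate B: Squares mod 3601: 2095^1≡2095, 2095^2≡3007, 2095^4≡3539, 2095^8≡243, 2095^16≡1433, 2095^32≡919, 2095^64≡1927, 2095^128≡698, 2095^256≡1069, 2095^512≡1244, 2095^1024≡2707; 1645 = 1024 + 512 + 64 + 32 + 8 + 4 + 1, so 2095^1645 ≡ 2707·1244·1927·919·243·3539·2095 ≡ 3538 (mod 3601)
Candidate C: Squares mod 3601: 3453^1≡3453, 3453^2≡298, 3453^4≡2380, 3453^8≡27, 3453^16≡729, 3453^32≡2094, 3453^64≡2419, 3453^128≡3537, 3453^256≡495, 3453^512≡157, 3453^1024≡3043; 1645 = 1024 + 512 + 64 + 32 + 8 + 4 + 1, so 3453^1645 ≡ 3043·157·2419·2094·27·2380·3453 ≡ 2530 (mod 3601)

A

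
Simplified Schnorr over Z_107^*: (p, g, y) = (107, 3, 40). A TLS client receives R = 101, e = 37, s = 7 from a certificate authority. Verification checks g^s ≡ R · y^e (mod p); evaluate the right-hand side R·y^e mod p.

47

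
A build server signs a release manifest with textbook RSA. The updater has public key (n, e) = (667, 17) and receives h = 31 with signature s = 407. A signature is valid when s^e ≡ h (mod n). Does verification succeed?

Squares mod 667: s^1≡407, s^2≡233, s^4≡262, s^8≡610, s^16≡581
17 = 16 + 1, so s^17 ≡ 581·407 ≡ 349 (mod 667)
The recovered value 349 does not match the digest 31.

fails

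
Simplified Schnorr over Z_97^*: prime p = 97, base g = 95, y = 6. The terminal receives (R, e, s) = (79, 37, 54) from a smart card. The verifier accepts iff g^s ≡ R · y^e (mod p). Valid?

g^s mod p:
95^2 = 9025 ≡ 4
95^4 ≡ 4^2 = 16
95^8 ≡ 16^2 = 256 ≡ 62
95^16 ≡ 62^2 = 3844 ≡ 61
95^32 ≡ 61^2 = 3721 ≡ 35
54 = 32 + 16 + 4 + 2, so 95^54 ≡ 35·61·16·4 ≡ 64 (mod 97)
R · y^e mod p:
6^2 = 36
6^4 ≡ 36^2 = 1296 ≡ 35
6^8 ≡ 35^2 = 1225 ≡ 61
6^16 ≡ 61^2 = 3721 ≡ 35
6^32 ≡ 35^2 = 1225 ≡ 61
37 = 32 + 4 + 1, so 6^37 ≡ 61·35·6 ≡ 6 (mod 97)
79·6 = 474 ≡ 86 (mod 97)
64 ≠ 86; the check fails.

no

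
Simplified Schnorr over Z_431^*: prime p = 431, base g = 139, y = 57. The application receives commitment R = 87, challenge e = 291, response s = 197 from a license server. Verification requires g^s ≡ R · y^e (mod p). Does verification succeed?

passes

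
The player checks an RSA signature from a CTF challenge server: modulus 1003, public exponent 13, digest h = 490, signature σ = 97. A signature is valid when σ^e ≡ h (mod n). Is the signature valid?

σ^13 mod 1003 = 490
490 = h, so the signature checks out.

valid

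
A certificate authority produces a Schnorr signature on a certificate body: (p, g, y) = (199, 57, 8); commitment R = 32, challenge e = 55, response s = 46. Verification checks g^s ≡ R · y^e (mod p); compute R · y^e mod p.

9

8^55 mod 199 = 106
R · y^e ≡ 32·106 = 3392 ≡ 9 (mod 199)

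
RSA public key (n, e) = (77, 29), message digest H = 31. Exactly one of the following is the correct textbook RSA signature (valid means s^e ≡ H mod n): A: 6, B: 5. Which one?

Candidate A: 6^2 = 36; 6^4 ≡ 36^2 = 1296 ≡ 64; 6^8 ≡ 64^2 = 4096 ≡ 15; 6^16 ≡ 15^2 = 225 ≡ 71; 29 = 16 + 8 + 4 + 1, so 6^29 ≡ 71·15·64·6 ≡ 13 (mod 77)
Candidate B: 5^2 = 25; 5^4 ≡ 25^2 = 625 ≡ 9; 5^8 ≡ 9^2 = 81 ≡ 4; 5^16 ≡ 4^2 = 16; 29 = 16 + 8 + 4 + 1, so 5^29 ≡ 16·4·9·5 ≡ 31 (mod 77)
  → matches H = 31

B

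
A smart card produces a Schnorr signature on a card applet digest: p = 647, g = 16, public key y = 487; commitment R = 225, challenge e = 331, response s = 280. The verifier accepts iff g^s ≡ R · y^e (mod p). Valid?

yes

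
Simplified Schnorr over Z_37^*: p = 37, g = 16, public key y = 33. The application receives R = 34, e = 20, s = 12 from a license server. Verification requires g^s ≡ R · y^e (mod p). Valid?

g^s mod p:
16^2 = 256 ≡ 34
16^4 ≡ 34^2 = 1156 ≡ 9
16^8 ≡ 9^2 = 81 ≡ 7
12 = 8 + 4, so 16^12 ≡ 7·9 ≡ 26 (mod 37)
R · y^e mod p:
33^2 = 1089 ≡ 16
33^4 ≡ 16^2 = 256 ≡ 34
33^8 ≡ 34^2 = 1156 ≡ 9
33^16 ≡ 9^2 = 81 ≡ 7
20 = 16 + 4, so 33^20 ≡ 7·34 ≡ 16 (mod 37)
34·16 = 544 ≡ 26 (mod 37)
26 ≡ 26 (mod 37); signature holds.

yes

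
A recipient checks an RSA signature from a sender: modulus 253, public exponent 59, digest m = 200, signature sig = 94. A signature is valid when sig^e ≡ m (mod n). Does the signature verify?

verifies

sig^2 ≡ 94^2 = 8836 ≡ 234
sig^4 ≡ 234^2 = 54756 ≡ 108
sig^8 ≡ 108^2 = 11664 ≡ 26
sig^16 ≡ 26^2 = 676 ≡ 170
sig^32 ≡ 170^2 = 28900 ≡ 58
59 = 32 + 16 + 8 + 2 + 1, so sig^59 ≡ 58·170·26·234·94 ≡ 200 (mod 253)
Since 200 equals the digest 200, verification succeeds.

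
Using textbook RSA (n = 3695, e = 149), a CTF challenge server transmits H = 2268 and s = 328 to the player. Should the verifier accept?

Squares mod 3695: s^1≡328, s^2≡429, s^4≡2986, s^8≡161, s^16≡56, s^32≡3136, s^64≡2101, s^128≡2371
149 = 128 + 16 + 4 + 1, so s^149 ≡ 2371·56·2986·328 ≡ 2268 (mod 3695)
s^149 mod 3695 = 2268 matches H.

accept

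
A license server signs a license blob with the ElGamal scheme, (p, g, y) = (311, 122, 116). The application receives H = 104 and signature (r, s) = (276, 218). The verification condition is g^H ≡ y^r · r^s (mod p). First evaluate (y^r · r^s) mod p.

Squares mod 311: 116^1≡116, 116^2≡83, 116^4≡47, 116^8≡32, 116^16≡91, 116^32≡195, 116^64≡83, 116^128≡47, 116^256≡32
276 = 256 + 16 + 4, so 116^276 ≡ 32·91·47 ≡ 24 (mod 311)
Squares mod 311: 276^1≡276, 276^2≡292, 276^4≡50, 276^8≡12, 276^16≡144, 276^32≡210, 276^64≡249, 276^128≡112
218 = 128 + 64 + 16 + 8 + 2, so 276^218 ≡ 112·249·144·12·292 ≡ 16 (mod 311)
y^r · r^s ≡ 24·16 = 384 ≡ 73 (mod 311)

73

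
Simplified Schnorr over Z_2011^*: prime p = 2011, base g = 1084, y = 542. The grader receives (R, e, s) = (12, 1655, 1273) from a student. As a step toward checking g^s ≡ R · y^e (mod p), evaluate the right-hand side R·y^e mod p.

542^1655 mod 2011 = 1633
R · y^e ≡ 12·1633 = 19596 ≡ 1497 (mod 2011)

1497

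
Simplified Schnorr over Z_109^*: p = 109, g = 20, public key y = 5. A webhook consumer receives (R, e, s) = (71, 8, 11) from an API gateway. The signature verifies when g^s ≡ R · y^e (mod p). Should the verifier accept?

accept

g^s mod p:
Squares mod 109: 20^1≡20, 20^2≡73, 20^4≡97, 20^8≡35
11 = 8 + 2 + 1, so 20^11 ≡ 35·73·20 ≡ 88 (mod 109)
R · y^e mod p:
Squares mod 109: 5^1≡5, 5^2≡25, 5^4≡80, 5^8≡78
5^8 ≡ 78 (mod 109)
71·78 = 5538 ≡ 88 (mod 109)
88 ≡ 88 (mod 109); signature holds.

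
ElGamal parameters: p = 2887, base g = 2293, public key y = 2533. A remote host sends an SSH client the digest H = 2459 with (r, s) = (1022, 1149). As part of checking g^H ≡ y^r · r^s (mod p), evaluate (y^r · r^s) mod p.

1341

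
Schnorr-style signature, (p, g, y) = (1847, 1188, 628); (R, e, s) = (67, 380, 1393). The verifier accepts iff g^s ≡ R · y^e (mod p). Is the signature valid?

g^s mod p:
Squares mod 1847: 1188^1≡1188, 1188^2≡236, 1188^4≡286, 1188^8≡528, 1188^16≡1734, 1188^32≡1687, 1188^64≡1589, 1188^128≡72, 1188^256≡1490, 1188^512≡6, 1188^1024≡36
1393 = 1024 + 256 + 64 + 32 + 16 + 1, so 1188^1393 ≡ 36·1490·1589·1687·1734·1188 ≡ 1178 (mod 1847)
R · y^e mod p:
Squares mod 1847: 628^1≡628, 628^2≡973, 628^4≡1065, 628^8≡167, 628^16≡184, 628^32≡610, 628^64≡853, 628^128≡1738, 628^256≡799
380 = 256 + 64 + 32 + 16 + 8 + 4, so 628^380 ≡ 799·853·610·184·167·1065 ≡ 1597 (mod 1847)
67·1597 = 106999 ≡ 1720 (mod 1847)
1178 ≠ 1720; the check fails.

invalid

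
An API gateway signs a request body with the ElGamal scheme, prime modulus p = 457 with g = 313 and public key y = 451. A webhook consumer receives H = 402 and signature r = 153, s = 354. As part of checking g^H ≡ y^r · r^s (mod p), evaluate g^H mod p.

313^2 = 97969 ≡ 171
313^4 ≡ 171^2 = 29241 ≡ 450
313^8 ≡ 450^2 = 202500 ≡ 49
313^16 ≡ 49^2 = 2401 ≡ 116
313^32 ≡ 116^2 = 13456 ≡ 203
313^64 ≡ 203^2 = 41209 ≡ 79
313^128 ≡ 79^2 = 6241 ≡ 300
313^256 ≡ 300^2 = 90000 ≡ 428
402 = 256 + 128 + 16 + 2, so 313^402 ≡ 428·300·116·171 ≡ 54 (mod 457)

54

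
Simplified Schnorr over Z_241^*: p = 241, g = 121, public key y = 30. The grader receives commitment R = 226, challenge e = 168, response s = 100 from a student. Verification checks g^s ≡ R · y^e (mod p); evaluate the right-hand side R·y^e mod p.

30^2 = 900 ≡ 177
30^4 ≡ 177^2 = 31329 ≡ 240
30^8 ≡ 240^2 = 57600 ≡ 1
30^16 ≡ 1^2 = 1
30^32 ≡ 1^2 = 1
30^64 ≡ 1^2 = 1
30^128 ≡ 1^2 = 1
168 = 128 + 32 + 8, so 30^168 ≡ 1·1·1 ≡ 1 (mod 241)
R · y^e ≡ 226·1 = 226 ≡ 226 (mod 241)

226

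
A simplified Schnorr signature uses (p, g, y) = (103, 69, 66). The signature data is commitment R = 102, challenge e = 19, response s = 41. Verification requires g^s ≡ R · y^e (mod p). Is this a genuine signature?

g^s mod p:
69^41 mod 103 = 73
R · y^e mod p:
66^19 mod 103 = 30
102·30 = 3060 ≡ 73 (mod 103)
73 ≡ 73 (mod 103); signature holds.

genuine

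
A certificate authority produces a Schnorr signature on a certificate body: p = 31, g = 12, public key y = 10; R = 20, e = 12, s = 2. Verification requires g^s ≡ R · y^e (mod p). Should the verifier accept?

g^s mod p:
Squares mod 31: 12^1≡12, 12^2≡20
12^2 ≡ 20 (mod 31)
R · y^e mod p:
Squares mod 31: 10^1≡10, 10^2≡7, 10^4≡18, 10^8≡14
12 = 8 + 4, so 10^12 ≡ 14·18 ≡ 4 (mod 31)
20·4 = 80 ≡ 18 (mod 31)
20 ≠ 18; the check fails.

reject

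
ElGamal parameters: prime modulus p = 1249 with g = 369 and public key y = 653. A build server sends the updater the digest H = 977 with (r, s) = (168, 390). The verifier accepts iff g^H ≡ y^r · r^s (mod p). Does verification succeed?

fails

Left side g^H mod p:
369^2 = 136161 ≡ 20
369^4 ≡ 20^2 = 400
369^8 ≡ 400^2 = 160000 ≡ 128
369^16 ≡ 128^2 = 16384 ≡ 147
369^32 ≡ 147^2 = 21609 ≡ 376
369^64 ≡ 376^2 = 141376 ≡ 239
369^128 ≡ 239^2 = 57121 ≡ 916
369^256 ≡ 916^2 = 839056 ≡ 977
369^512 ≡ 977^2 = 954529 ≡ 293
977 = 512 + 256 + 128 + 64 + 16 + 1, so 369^977 ≡ 293·977·916·239·147·369 ≡ 55 (mod 1249)
Right side y^r · r^s mod p:
653^2 = 426409 ≡ 500
653^4 ≡ 500^2 = 250000 ≡ 200
653^8 ≡ 200^2 = 40000 ≡ 32
653^16 ≡ 32^2 = 1024
653^32 ≡ 1024^2 = 1048576 ≡ 665
653^64 ≡ 665^2 = 442225 ≡ 79
653^128 ≡ 79^2 = 6241 ≡ 1245
168 = 128 + 32 + 8, so 653^168 ≡ 1245·665·32 ≡ 1061 (mod 1249)
168^2 = 28224 ≡ 746
168^4 ≡ 746^2 = 556516 ≡ 711
168^8 ≡ 711^2 = 505521 ≡ 925
168^16 ≡ 925^2 = 855625 ≡ 60
168^32 ≡ 60^2 = 3600 ≡ 1102
168^64 ≡ 1102^2 = 1214404 ≡ 376
168^128 ≡ 376^2 = 141376 ≡ 239
168^256 ≡ 239^2 = 57121 ≡ 916
390 = 256 + 128 + 4 + 2, so 168^390 ≡ 916·239·711·746 ≡ 1151 (mod 1249)
1061·1151 = 1221211 ≡ 938 (mod 1249)
55 ≠ 938, so verification fails.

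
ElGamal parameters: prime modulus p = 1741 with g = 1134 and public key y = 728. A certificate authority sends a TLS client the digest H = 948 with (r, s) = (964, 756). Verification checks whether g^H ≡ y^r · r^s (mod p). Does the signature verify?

Left side g^H mod p:
1134^2 = 1285956 ≡ 1098
1134^4 ≡ 1098^2 = 1205604 ≡ 832
1134^8 ≡ 832^2 = 692224 ≡ 1047
1134^16 ≡ 1047^2 = 1096209 ≡ 1120
1134^32 ≡ 1120^2 = 1254400 ≡ 880
1134^64 ≡ 880^2 = 774400 ≡ 1396
1134^128 ≡ 1396^2 = 1948816 ≡ 637
1134^256 ≡ 637^2 = 405769 ≡ 116
1134^512 ≡ 116^2 = 13456 ≡ 1269
948 = 512 + 256 + 128 + 32 + 16 + 4, so 1134^948 ≡ 1269·116·637·880·1120·832 ≡ 980 (mod 1741)
Right side y^r · r^s mod p:
728^2 = 529984 ≡ 720
728^4 ≡ 720^2 = 518400 ≡ 1323
728^8 ≡ 1323^2 = 1750329 ≡ 624
728^16 ≡ 624^2 = 389376 ≡ 1133
728^32 ≡ 1133^2 = 1283689 ≡ 572
728^64 ≡ 572^2 = 327184 ≡ 1617
728^128 ≡ 1617^2 = 2614689 ≡ 1448
728^256 ≡ 1448^2 = 2096704 ≡ 540
728^512 ≡ 540^2 = 291600 ≡ 853
964 = 512 + 256 + 128 + 64 + 4, so 728^964 ≡ 853·540·1448·1617·1323 ≡ 211 (mod 1741)
964^2 = 929296 ≡ 1343
964^4 ≡ 1343^2 = 1803649 ≡ 1714
964^8 ≡ 1714^2 = 2937796 ≡ 729
964^16 ≡ 729^2 = 531441 ≡ 436
964^32 ≡ 436^2 = 190096 ≡ 327
964^64 ≡ 327^2 = 106929 ≡ 728
964^128 ≡ 728^2 = 529984 ≡ 720
964^256 ≡ 720^2 = 518400 ≡ 1323
964^512 ≡ 1323^2 = 1750329 ≡ 624
756 = 512 + 128 + 64 + 32 + 16 + 4, so 964^756 ≡ 624·720·728·327·436·1714 ≡ 739 (mod 1741)
211·739 = 155929 ≡ 980 (mod 1741)
980 ≡ 980 (mod 1741), so the signature is genuine.

verifies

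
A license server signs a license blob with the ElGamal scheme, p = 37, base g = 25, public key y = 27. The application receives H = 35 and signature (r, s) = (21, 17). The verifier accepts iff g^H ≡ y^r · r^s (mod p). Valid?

Left side g^H mod p:
25^2 = 625 ≡ 33
25^4 ≡ 33^2 = 1089 ≡ 16
25^8 ≡ 16^2 = 256 ≡ 34
25^16 ≡ 34^2 = 1156 ≡ 9
25^32 ≡ 9^2 = 81 ≡ 7
35 = 32 + 2 + 1, so 25^35 ≡ 7·33·25 ≡ 3 (mod 37)
Right side y^r · r^s mod p:
27^2 = 729 ≡ 26
27^4 ≡ 26^2 = 676 ≡ 10
27^8 ≡ 10^2 = 100 ≡ 26
27^16 ≡ 26^2 = 676 ≡ 10
21 = 16 + 4 + 1, so 27^21 ≡ 10·10·27 ≡ 36 (mod 37)
21^2 = 441 ≡ 34
21^4 ≡ 34^2 = 1156 ≡ 9
21^8 ≡ 9^2 = 81 ≡ 7
21^16 ≡ 7^2 = 49 ≡ 12
17 = 16 + 1, so 21^17 ≡ 12·21 ≡ 30 (mod 37)
36·30 = 1080 ≡ 7 (mod 37)
3 ≠ 7, so verification fails.

no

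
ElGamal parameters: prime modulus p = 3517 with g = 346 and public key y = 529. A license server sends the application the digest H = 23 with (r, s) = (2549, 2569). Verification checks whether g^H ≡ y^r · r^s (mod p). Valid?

yes

Left side g^H mod p:
346^2 = 119716 ≡ 138
346^4 ≡ 138^2 = 19044 ≡ 1459
346^8 ≡ 1459^2 = 2128681 ≡ 896
346^16 ≡ 896^2 = 802816 ≡ 940
23 = 16 + 4 + 2 + 1, so 346^23 ≡ 940·1459·138·346 ≡ 76 (mod 3517)
Right side y^r · r^s mod p:
529^2 = 279841 ≡ 1998
529^4 ≡ 1998^2 = 3992004 ≡ 209
529^8 ≡ 209^2 = 43681 ≡ 1477
529^16 ≡ 1477^2 = 2181529 ≡ 989
529^32 ≡ 989^2 = 978121 ≡ 395
529^64 ≡ 395^2 = 156025 ≡ 1277
529^128 ≡ 1277^2 = 1630729 ≡ 2358
529^256 ≡ 2358^2 = 5560164 ≡ 3304
529^512 ≡ 3304^2 = 10916416 ≡ 3165
529^1024 ≡ 3165^2 = 10017225 ≡ 809
529^2048 ≡ 809^2 = 654481 ≡ 319
2549 = 2048 + 256 + 128 + 64 + 32 + 16 + 4 + 1, so 529^2549 ≡ 319·3304·2358·1277·395·989·209·529 ≡ 646 (mod 3517)
2549^2 = 6497401 ≡ 1502
2549^4 ≡ 1502^2 = 2256004 ≡ 1607
2549^8 ≡ 1607^2 = 2582449 ≡ 971
2549^16 ≡ 971^2 = 942841 ≡ 285
2549^32 ≡ 285^2 = 81225 ≡ 334
2549^64 ≡ 334^2 = 111556 ≡ 2529
2549^128 ≡ 2529^2 = 6395841 ≡ 1935
2549^256 ≡ 1935^2 = 3744225 ≡ 2137
2549^512 ≡ 2137^2 = 4566769 ≡ 1703
2549^1024 ≡ 1703^2 = 2900209 ≡ 2201
2549^2048 ≡ 2201^2 = 4844401 ≡ 1492
2569 = 2048 + 512 + 8 + 1, so 2549^2569 ≡ 1492·1703·971·2549 ≡ 207 (mod 3517)
646·207 = 133722 ≡ 76 (mod 3517)
76 ≡ 76 (mod 3517), so the signature is genuine.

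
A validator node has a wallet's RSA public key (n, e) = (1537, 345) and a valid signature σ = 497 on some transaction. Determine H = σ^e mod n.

Squares mod 1537: σ^1≡497, σ^2≡1089, σ^4≡894, σ^8≡1533, σ^16≡16, σ^32≡256, σ^64≡982, σ^128≡625, σ^256≡227
345 = 256 + 64 + 16 + 8 + 1, so σ^345 ≡ 227·982·16·1533·497 ≡ 1463 (mod 1537)

1463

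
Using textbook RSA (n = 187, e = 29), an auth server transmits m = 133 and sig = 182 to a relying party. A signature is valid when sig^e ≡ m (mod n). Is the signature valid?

Squares mod 187: sig^1≡182, sig^2≡25, sig^4≡64, sig^8≡169, sig^16≡137
29 = 16 + 8 + 4 + 1, so sig^29 ≡ 137·169·64·182 ≡ 167 (mod 187)
167 ≠ 133, so verification fails.

invalid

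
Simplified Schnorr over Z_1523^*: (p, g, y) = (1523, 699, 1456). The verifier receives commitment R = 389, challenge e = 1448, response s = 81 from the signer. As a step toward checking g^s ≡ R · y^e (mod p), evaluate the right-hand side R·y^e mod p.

1049

1456^2 = 2119936 ≡ 1443
1456^4 ≡ 1443^2 = 2082249 ≡ 308
1456^8 ≡ 308^2 = 94864 ≡ 438
1456^16 ≡ 438^2 = 191844 ≡ 1469
1456^32 ≡ 1469^2 = 2157961 ≡ 1393
1456^64 ≡ 1393^2 = 1940449 ≡ 147
1456^128 ≡ 147^2 = 21609 ≡ 287
1456^256 ≡ 287^2 = 82369 ≡ 127
1456^512 ≡ 127^2 = 16129 ≡ 899
1456^1024 ≡ 899^2 = 808201 ≡ 1011
1448 = 1024 + 256 + 128 + 32 + 8, so 1456^1448 ≡ 1011·127·287·1393·438 ≡ 81 (mod 1523)
R · y^e ≡ 389·81 = 31509 ≡ 1049 (mod 1523)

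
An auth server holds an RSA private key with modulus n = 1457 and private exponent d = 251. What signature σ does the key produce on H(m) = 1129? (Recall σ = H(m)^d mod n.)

189

(H(m))^2 ≡ 1129^2 = 1274641 ≡ 1223
(H(m))^4 ≡ 1223^2 = 1495729 ≡ 847
(H(m))^8 ≡ 847^2 = 717409 ≡ 565
(H(m))^16 ≡ 565^2 = 319225 ≡ 142
(H(m))^32 ≡ 142^2 = 20164 ≡ 1223
(H(m))^64 ≡ 1223^2 = 1495729 ≡ 847
(H(m))^128 ≡ 847^2 = 717409 ≡ 565
251 = 128 + 64 + 32 + 16 + 8 + 2 + 1, so (H(m))^251 ≡ 565·847·1223·142·565·1223·1129 ≡ 189 (mod 1457)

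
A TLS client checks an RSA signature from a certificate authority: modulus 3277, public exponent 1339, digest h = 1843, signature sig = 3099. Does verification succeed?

sig^1339 mod 3277 = 1843
Since 1843 equals the digest 1843, verification succeeds.

passes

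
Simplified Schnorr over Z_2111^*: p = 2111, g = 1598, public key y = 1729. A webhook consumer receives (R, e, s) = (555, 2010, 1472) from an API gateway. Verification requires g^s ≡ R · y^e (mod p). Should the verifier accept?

reject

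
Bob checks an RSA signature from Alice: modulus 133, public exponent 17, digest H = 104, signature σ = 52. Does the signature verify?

σ^2 ≡ 52^2 = 2704 ≡ 44
σ^4 ≡ 44^2 = 1936 ≡ 74
σ^8 ≡ 74^2 = 5476 ≡ 23
σ^16 ≡ 23^2 = 529 ≡ 130
17 = 16 + 1, so σ^17 ≡ 130·52 ≡ 110 (mod 133)
110 ≠ 104, so verification fails.

does not verify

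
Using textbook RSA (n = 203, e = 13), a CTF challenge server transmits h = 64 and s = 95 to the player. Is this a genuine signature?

s^2 ≡ 95^2 = 9025 ≡ 93
s^4 ≡ 93^2 = 8649 ≡ 123
s^8 ≡ 123^2 = 15129 ≡ 107
13 = 8 + 4 + 1, so s^13 ≡ 107·123·95 ≡ 18 (mod 203)
The recovered value 18 does not match the digest 64.

forged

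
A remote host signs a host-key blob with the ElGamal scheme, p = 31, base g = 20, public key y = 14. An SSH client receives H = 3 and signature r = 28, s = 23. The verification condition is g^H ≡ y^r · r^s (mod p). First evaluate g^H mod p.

2

20^2 = 400 ≡ 28
3 = 2 + 1, so 20^3 ≡ 28·20 ≡ 2 (mod 31)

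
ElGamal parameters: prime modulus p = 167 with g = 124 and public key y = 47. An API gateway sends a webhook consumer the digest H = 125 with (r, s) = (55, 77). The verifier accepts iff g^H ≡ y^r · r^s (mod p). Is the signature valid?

invalid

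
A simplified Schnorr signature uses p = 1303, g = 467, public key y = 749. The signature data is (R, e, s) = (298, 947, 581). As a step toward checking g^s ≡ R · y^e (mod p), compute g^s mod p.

1252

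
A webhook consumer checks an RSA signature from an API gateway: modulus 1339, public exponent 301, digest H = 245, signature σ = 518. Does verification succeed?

σ^301 mod 1339 = 245
245 = H, so the signature checks out.

passes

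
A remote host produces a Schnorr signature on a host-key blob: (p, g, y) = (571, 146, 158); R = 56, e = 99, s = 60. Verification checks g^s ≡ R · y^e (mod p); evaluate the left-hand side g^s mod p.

390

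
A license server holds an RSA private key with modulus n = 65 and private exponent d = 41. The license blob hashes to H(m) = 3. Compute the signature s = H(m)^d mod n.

48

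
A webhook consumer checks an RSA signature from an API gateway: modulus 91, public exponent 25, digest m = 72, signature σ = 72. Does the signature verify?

verifies

σ^2 ≡ 72^2 = 5184 ≡ 88
σ^4 ≡ 88^2 = 7744 ≡ 9
σ^8 ≡ 9^2 = 81
σ^16 ≡ 81^2 = 6561 ≡ 9
25 = 16 + 8 + 1, so σ^25 ≡ 9·81·72 ≡ 72 (mod 91)
σ^25 mod 91 = 72 matches m.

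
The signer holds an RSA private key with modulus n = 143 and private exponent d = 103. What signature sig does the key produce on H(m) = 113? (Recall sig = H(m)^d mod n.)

(H(m))^2 ≡ 113^2 = 12769 ≡ 42
(H(m))^4 ≡ 42^2 = 1764 ≡ 48
(H(m))^8 ≡ 48^2 = 2304 ≡ 16
(H(m))^16 ≡ 16^2 = 256 ≡ 113
(H(m))^32 ≡ 113^2 = 12769 ≡ 42
(H(m))^64 ≡ 42^2 = 1764 ≡ 48
103 = 64 + 32 + 4 + 2 + 1, so (H(m))^103 ≡ 48·42·48·42·113 ≡ 126 (mod 143)

126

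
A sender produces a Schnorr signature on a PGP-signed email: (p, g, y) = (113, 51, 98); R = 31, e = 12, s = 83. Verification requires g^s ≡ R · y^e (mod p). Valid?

yes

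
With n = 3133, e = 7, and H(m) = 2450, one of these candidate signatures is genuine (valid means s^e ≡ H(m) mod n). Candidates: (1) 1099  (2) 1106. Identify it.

1

Candidate 1: 1099^7 mod 3133 = 2450
  → matches H(m) = 2450
Candidate 2: 1106^7 mod 3133 = 157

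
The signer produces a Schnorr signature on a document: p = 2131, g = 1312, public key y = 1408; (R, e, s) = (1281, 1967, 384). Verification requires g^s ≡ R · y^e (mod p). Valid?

yes

g^s mod p:
Squares mod 2131: 1312^1≡1312, 1312^2≡1627, 1312^4≡427, 1312^8≡1194, 1312^16≡2128, 1312^32≡9, 1312^64≡81, 1312^128≡168, 1312^256≡521
384 = 256 + 128, so 1312^384 ≡ 521·168 ≡ 157 (mod 2131)
R · y^e mod p:
Squares mod 2131: 1408^1≡1408, 1408^2≡634, 1408^4≡1328, 1408^8≡1247, 1408^16≡1510, 1408^32≡2061, 1408^64≡638, 1408^128≡23, 1408^256≡529, 1408^512≡680, 1408^1024≡2104
1967 = 1024 + 512 + 256 + 128 + 32 + 8 + 4 + 2 + 1, so 1408^1967 ≡ 2104·680·529·23·2061·1247·1328·634·1408 ≡ 243 (mod 2131)
1281·243 = 311283 ≡ 157 (mod 2131)
157 ≡ 157 (mod 2131); signature holds.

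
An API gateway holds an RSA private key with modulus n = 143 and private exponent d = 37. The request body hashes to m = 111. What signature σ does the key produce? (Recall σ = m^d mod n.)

111

m^2 ≡ 111^2 = 12321 ≡ 23
m^4 ≡ 23^2 = 529 ≡ 100
m^8 ≡ 100^2 = 10000 ≡ 133
m^16 ≡ 133^2 = 17689 ≡ 100
m^32 ≡ 100^2 = 10000 ≡ 133
37 = 32 + 4 + 1, so m^37 ≡ 133·100·111 ≡ 111 (mod 143)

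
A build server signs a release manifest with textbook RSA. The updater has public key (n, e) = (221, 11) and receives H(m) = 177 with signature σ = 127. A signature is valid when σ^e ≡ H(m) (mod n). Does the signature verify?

does not verify

σ^11 mod 221 = 121
σ^11 mod 221 = 121, but H(m) = 177.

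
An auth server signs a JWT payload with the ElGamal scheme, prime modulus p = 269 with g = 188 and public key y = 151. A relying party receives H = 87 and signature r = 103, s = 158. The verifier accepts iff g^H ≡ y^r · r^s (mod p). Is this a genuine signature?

genuine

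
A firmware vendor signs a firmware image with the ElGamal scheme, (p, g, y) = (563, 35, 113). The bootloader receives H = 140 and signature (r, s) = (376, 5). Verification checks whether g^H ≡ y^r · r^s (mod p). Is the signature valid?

Left side g^H mod p:
Squares mod 563: 35^1≡35, 35^2≡99, 35^4≡230, 35^8≡541, 35^16≡484, 35^32≡48, 35^64≡52, 35^128≡452
140 = 128 + 8 + 4, so 35^140 ≡ 452·541·230 ≡ 349 (mod 563)
Right side y^r · r^s mod p:
Squares mod 563: 113^1≡113, 113^2≡383, 113^4≡309, 113^8≡334, 113^16≡82, 113^32≡531, 113^64≡461, 113^128≡270, 113^256≡273
376 = 256 + 64 + 32 + 16 + 8, so 113^376 ≡ 273·461·531·82·334 ≡ 278 (mod 563)
Squares mod 563: 376^1≡376, 376^2≡63, 376^4≡28
5 = 4 + 1, so 376^5 ≡ 28·376 ≡ 394 (mod 563)
278·394 = 109532 ≡ 310 (mod 563)
349 ≠ 310, so verification fails.

invalid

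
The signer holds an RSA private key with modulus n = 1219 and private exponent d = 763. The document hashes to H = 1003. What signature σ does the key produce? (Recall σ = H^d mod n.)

1213

H^763 mod 1219 = 1213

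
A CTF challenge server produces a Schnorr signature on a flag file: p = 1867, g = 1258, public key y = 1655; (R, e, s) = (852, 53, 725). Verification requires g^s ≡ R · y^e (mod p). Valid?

yes

g^s mod p:
1258^2 = 1582564 ≡ 1215
1258^4 ≡ 1215^2 = 1476225 ≡ 1295
1258^8 ≡ 1295^2 = 1677025 ≡ 459
1258^16 ≡ 459^2 = 210681 ≡ 1577
1258^32 ≡ 1577^2 = 2486929 ≡ 85
1258^64 ≡ 85^2 = 7225 ≡ 1624
1258^128 ≡ 1624^2 = 2637376 ≡ 1172
1258^256 ≡ 1172^2 = 1373584 ≡ 1339
1258^512 ≡ 1339^2 = 1792921 ≡ 601
725 = 512 + 128 + 64 + 16 + 4 + 1, so 1258^725 ≡ 601·1172·1624·1577·1295·1258 ≡ 512 (mod 1867)
R · y^e mod p:
1655^2 = 2739025 ≡ 136
1655^4 ≡ 136^2 = 18496 ≡ 1693
1655^8 ≡ 1693^2 = 2866249 ≡ 404
1655^16 ≡ 404^2 = 163216 ≡ 787
1655^32 ≡ 787^2 = 619369 ≡ 1392
53 = 32 + 16 + 4 + 1, so 1655^53 ≡ 1392·787·1693·1655 ≡ 1666 (mod 1867)
852·1666 = 1419432 ≡ 512 (mod 1867)
512 ≡ 512 (mod 1867); signature holds.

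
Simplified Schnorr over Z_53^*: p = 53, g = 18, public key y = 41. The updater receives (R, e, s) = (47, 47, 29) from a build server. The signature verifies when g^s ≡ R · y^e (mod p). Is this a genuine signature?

genuine

g^s mod p:
18^2 = 324 ≡ 6
18^4 ≡ 6^2 = 36
18^8 ≡ 36^2 = 1296 ≡ 24
18^16 ≡ 24^2 = 576 ≡ 46
29 = 16 + 8 + 4 + 1, so 18^29 ≡ 46·24·36·18 ≡ 51 (mod 53)
R · y^e mod p:
41^2 = 1681 ≡ 38
41^4 ≡ 38^2 = 1444 ≡ 13
41^8 ≡ 13^2 = 169 ≡ 10
41^16 ≡ 10^2 = 100 ≡ 47
41^32 ≡ 47^2 = 2209 ≡ 36
47 = 32 + 8 + 4 + 2 + 1, so 41^47 ≡ 36·10·13·38·41 ≡ 18 (mod 53)
47·18 = 846 ≡ 51 (mod 53)
51 ≡ 51 (mod 53); signature holds.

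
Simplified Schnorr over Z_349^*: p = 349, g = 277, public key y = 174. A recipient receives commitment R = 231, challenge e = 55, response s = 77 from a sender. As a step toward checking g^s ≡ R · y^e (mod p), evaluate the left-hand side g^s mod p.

244

277^2 = 76729 ≡ 298
277^4 ≡ 298^2 = 88804 ≡ 158
277^8 ≡ 158^2 = 24964 ≡ 185
277^16 ≡ 185^2 = 34225 ≡ 23
277^32 ≡ 23^2 = 529 ≡ 180
277^64 ≡ 180^2 = 32400 ≡ 292
77 = 64 + 8 + 4 + 1, so 277^77 ≡ 292·185·158·277 ≡ 244 (mod 349)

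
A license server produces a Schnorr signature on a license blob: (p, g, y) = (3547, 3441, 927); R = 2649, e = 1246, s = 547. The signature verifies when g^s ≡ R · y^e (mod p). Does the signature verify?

verifies

g^s mod p:
Squares mod 3547: 3441^1≡3441, 3441^2≡595, 3441^4≡2872, 3441^8≡1609, 3441^16≡3118, 3441^32≡3144, 3441^64≡2794, 3441^128≡3036, 3441^256≡2190, 3441^512≡556
547 = 512 + 32 + 2 + 1, so 3441^547 ≡ 556·3144·595·3441 ≡ 719 (mod 3547)
R · y^e mod p:
Squares mod 3547: 927^1≡927, 927^2≡955, 927^4≡446, 927^8≡284, 927^16≡2622, 927^32≡798, 927^64≡1891, 927^128≡505, 927^256≡3188, 927^512≡1189, 927^1024≡2015
1246 = 1024 + 128 + 64 + 16 + 8 + 4 + 2, so 927^1246 ≡ 2015·505·1891·2622·284·446·955 ≡ 1749 (mod 3547)
2649·1749 = 4633101 ≡ 719 (mod 3547)
719 ≡ 719 (mod 3547); signature holds.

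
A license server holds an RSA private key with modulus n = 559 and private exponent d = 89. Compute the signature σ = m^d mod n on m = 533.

Squares mod 559: m^1≡533, m^2≡117, m^4≡273, m^8≡182, m^16≡143, m^32≡325, m^64≡533
89 = 64 + 16 + 8 + 1, so m^89 ≡ 533·143·182·533 ≡ 169 (mod 559)

169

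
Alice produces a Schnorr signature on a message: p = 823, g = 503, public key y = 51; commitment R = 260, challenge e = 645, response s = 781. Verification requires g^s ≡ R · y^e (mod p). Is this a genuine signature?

forged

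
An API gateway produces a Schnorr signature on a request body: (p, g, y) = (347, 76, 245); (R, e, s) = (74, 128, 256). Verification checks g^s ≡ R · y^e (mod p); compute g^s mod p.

76^2 = 5776 ≡ 224
76^4 ≡ 224^2 = 50176 ≡ 208
76^8 ≡ 208^2 = 43264 ≡ 236
76^16 ≡ 236^2 = 55696 ≡ 176
76^32 ≡ 176^2 = 30976 ≡ 93
76^64 ≡ 93^2 = 8649 ≡ 321
76^128 ≡ 321^2 = 103041 ≡ 329
76^256 ≡ 329^2 = 108241 ≡ 324

324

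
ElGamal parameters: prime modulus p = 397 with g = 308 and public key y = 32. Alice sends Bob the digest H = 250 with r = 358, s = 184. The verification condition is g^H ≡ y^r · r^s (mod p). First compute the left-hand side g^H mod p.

308^2 = 94864 ≡ 378
308^4 ≡ 378^2 = 142884 ≡ 361
308^8 ≡ 361^2 = 130321 ≡ 105
308^16 ≡ 105^2 = 11025 ≡ 306
308^32 ≡ 306^2 = 93636 ≡ 341
308^64 ≡ 341^2 = 116281 ≡ 357
308^128 ≡ 357^2 = 127449 ≡ 12
250 = 128 + 64 + 32 + 16 + 8 + 2, so 308^250 ≡ 12·357·341·306·105·378 ≡ 42 (mod 397)

42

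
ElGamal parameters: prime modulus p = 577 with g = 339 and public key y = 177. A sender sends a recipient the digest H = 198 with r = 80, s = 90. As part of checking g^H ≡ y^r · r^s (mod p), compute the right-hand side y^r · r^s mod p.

33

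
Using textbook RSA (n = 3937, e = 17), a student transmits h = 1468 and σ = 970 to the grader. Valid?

no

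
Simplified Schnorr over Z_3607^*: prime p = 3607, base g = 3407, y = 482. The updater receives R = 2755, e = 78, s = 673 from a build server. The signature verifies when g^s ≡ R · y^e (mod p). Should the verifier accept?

g^s mod p:
3407^673 mod 3607 = 2222
R · y^e mod p:
482^78 mod 3607 = 1795
2755·1795 = 4945225 ≡ 28 (mod 3607)
2222 ≠ 28; the check fails.

reject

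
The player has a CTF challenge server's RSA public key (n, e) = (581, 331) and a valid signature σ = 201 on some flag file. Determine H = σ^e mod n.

σ^331 mod 581 = 47

47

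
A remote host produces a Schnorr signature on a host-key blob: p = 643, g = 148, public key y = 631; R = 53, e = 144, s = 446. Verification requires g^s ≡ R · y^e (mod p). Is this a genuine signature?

g^s mod p:
Squares mod 643: 148^1≡148, 148^2≡42, 148^4≡478, 148^8≡219, 148^16≡379, 148^32≡252, 148^64≡490, 148^128≡261, 148^256≡606
446 = 256 + 128 + 32 + 16 + 8 + 4 + 2, so 148^446 ≡ 606·261·252·379·219·478·42 ≡ 503 (mod 643)
R · y^e mod p:
Squares mod 643: 631^1≡631, 631^2≡144, 631^4≡160, 631^8≡523, 631^16≡254, 631^32≡216, 631^64≡360, 631^128≡357
144 = 128 + 16, so 631^144 ≡ 357·254 ≡ 15 (mod 643)
53·15 = 795 ≡ 152 (mod 643)
503 ≠ 152; the check fails.

forged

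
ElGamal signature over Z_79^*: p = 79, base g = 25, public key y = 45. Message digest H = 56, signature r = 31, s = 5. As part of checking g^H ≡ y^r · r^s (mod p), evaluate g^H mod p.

9

Squares mod 79: 25^1≡25, 25^2≡72, 25^4≡49, 25^8≡31, 25^16≡13, 25^32≡11
56 = 32 + 16 + 8, so 25^56 ≡ 11·13·31 ≡ 9 (mod 79)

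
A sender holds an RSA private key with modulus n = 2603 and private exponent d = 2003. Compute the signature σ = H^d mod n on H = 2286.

H^2 ≡ 2286^2 = 5225796 ≡ 1575
H^4 ≡ 1575^2 = 2480625 ≡ 2569
H^8 ≡ 2569^2 = 6599761 ≡ 1156
H^16 ≡ 1156^2 = 1336336 ≡ 997
H^32 ≡ 997^2 = 994009 ≡ 2266
H^64 ≡ 2266^2 = 5134756 ≡ 1640
H^128 ≡ 1640^2 = 2689600 ≡ 701
H^256 ≡ 701^2 = 491401 ≡ 2037
H^512 ≡ 2037^2 = 4149369 ≡ 187
H^1024 ≡ 187^2 = 34969 ≡ 1130
2003 = 1024 + 512 + 256 + 128 + 64 + 16 + 2 + 1, so H^2003 ≡ 1130·187·2037·701·1640·997·1575·2286 ≡ 1582 (mod 2603)

1582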